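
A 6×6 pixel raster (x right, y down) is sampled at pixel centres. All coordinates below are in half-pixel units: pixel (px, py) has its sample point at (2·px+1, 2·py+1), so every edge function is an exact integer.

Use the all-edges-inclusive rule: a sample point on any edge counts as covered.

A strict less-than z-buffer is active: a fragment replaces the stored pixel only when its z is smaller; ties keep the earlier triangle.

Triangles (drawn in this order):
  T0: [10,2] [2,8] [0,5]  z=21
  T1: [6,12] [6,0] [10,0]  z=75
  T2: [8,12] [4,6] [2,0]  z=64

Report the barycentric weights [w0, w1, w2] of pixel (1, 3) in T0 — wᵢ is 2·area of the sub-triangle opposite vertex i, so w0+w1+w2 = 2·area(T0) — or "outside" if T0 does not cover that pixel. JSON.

T0:
  2·area = 36
  edge (10, 2)→(2, 8): d=(-8,6) inclusive
  edge (2, 8)→(0, 5): d=(-2,-3) inclusive
  edge (0, 5)→(10, 2): d=(10,-3) inclusive
    (3,1)@(7, 3): e=[10,25,1] → █
    (4,1)@(9, 3): e=[-2,31,7] → ·
    (0,2)@(1, 5): e=[30,3,3] → █
    (1,2)@(3, 5): e=[18,9,9] → █
    (2,2)@(5, 5): e=[6,15,15] → █
    (3,2)@(7, 5): e=[-6,21,21] → ·
    (0,3)@(1, 7): e=[14,-1,23] → ·
    (1,3)@(3, 7): e=[2,5,29] → █
    (2,3)@(5, 7): e=[-10,11,35] → ·
    (1,4)@(3, 9): e=[-14,1,49] → ·
  covered (5 px):
    · · · · · ·
    · · · █ · ·
    █ █ █ · · ·
    · █ · · · ·
    · · · · · ·
    · · · · · ·
T1:
  2·area = 48
  edge (6, 12)→(6, 0): d=(0,-12) inclusive
  edge (6, 0)→(10, 0): d=(4,0) inclusive
  edge (10, 0)→(6, 12): d=(-4,12) inclusive
    (3,0)@(7, 1): e=[12,4,32] → █
    (4,0)@(9, 1): e=[36,4,8] → █
    (5,0)@(11, 1): e=[60,4,-16] → ·
    (3,1)@(7, 3): e=[12,12,24] → █
    (4,1)@(9, 3): e=[36,12,0] → █  [on edge]
    (5,1)@(11, 3): e=[60,12,-24] → ·
    (3,2)@(7, 5): e=[12,20,16] → █
    (4,2)@(9, 5): e=[36,20,-8] → ·
    (3,3)@(7, 7): e=[12,28,8] → █
    (4,3)@(9, 7): e=[36,28,-16] → ·
    (3,4)@(7, 9): e=[12,36,0] → █  [on edge]
    (4,4)@(9, 9): e=[36,36,-24] → ·
  covered (7 px):
    · · · █ █ ·
    · · · █ █ ·
    · · · █ · ·
    · · · █ · ·
    · · · █ · ·
    · · · · · ·
T2:
  2·area = 12
  edge (8, 12)→(4, 6): d=(-4,-6) inclusive
  edge (4, 6)→(2, 0): d=(-2,-6) inclusive
  edge (2, 0)→(8, 12): d=(6,12) inclusive
    (1,1)@(3, 3): e=[6,0,6] → █  [on edge]
    (2,1)@(5, 3): e=[18,12,-18] → ·
    (1,2)@(3, 5): e=[-2,-4,18] → ·
    (2,3)@(5, 7): e=[2,4,6] → █
    (3,3)@(7, 7): e=[14,16,-18] → ·
    (2,4)@(5, 9): e=[-6,0,18] → ·  [on edge]
  covered (2 px):
    · · · · · ·
    · █ · · · ·
    · · · · · ·
    · · █ · · ·
    · · · · · ·
    · · · · · ·

Final: [5,29,2]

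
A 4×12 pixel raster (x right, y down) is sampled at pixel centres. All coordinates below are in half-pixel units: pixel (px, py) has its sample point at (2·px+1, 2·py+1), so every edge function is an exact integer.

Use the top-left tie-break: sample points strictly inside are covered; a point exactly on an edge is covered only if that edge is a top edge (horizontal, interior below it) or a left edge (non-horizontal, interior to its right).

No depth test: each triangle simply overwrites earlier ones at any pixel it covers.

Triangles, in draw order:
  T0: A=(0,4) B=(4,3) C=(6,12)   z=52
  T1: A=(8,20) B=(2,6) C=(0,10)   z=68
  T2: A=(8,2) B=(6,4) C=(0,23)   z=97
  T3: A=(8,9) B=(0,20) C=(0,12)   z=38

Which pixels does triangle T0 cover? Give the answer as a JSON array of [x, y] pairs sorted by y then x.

T0:
  2·area = 38
  edge (0, 4)→(4, 3): d=(4,-1) top-left  bias=+0
  edge (4, 3)→(6, 12): d=(2,9) right/bottom  bias=-1
  edge (6, 12)→(0, 4): d=(-6,-8) top-left  bias=+0
    (0,2)@(1, 5): e=[5,31,2] → X
    (1,2)@(3, 5): e=[7,13,18] → X
    (2,2)@(5, 5): e=[9,-5,34] → .
    (0,3)@(1, 7): e=[13,35,-10] → .
    (1,3)@(3, 7): e=[15,17,6] → X
    (2,3)@(5, 7): e=[17,-1,22] → .
    (1,4)@(3, 9): e=[23,21,-6] → .
    (2,4)@(5, 9): e=[25,3,10] → X
    (3,4)@(7, 9): e=[27,-15,26] → .
    (2,5)@(5, 11): e=[33,7,-2] → .
  covered (4 px):
    . . . .
    . . . .
    X X . .
    . X . .
    . . X .
    . . . .
    . . . .
    . . . .
    . . . .
    . . . .
    . . . .
    . . . .
T1:
  2·area = 52  (B↔C swapped to make it positive)
  edge (8, 20)→(0, 10): d=(-8,-10) top-left  bias=+0
  edge (0, 10)→(2, 6): d=(2,-4) top-left  bias=+0
  edge (2, 6)→(8, 20): d=(6,14) right/bottom  bias=-1
    (0,4)@(1, 9): e=[18,2,32] → X
    (1,4)@(3, 9): e=[38,10,4] → X
    (2,4)@(5, 9): e=[58,18,-24] → .
    (0,5)@(1, 11): e=[2,6,44] → X
    (2,5)@(5, 11): e=[42,22,-12] → .
    (0,6)@(1, 13): e=[-14,10,56] → .
    (1,6)@(3, 13): e=[6,18,28] → X
    (2,6)@(5, 13): e=[26,26,0] → .  [on edge]
    (1,7)@(3, 15): e=[-10,22,40] → .
    (2,7)@(5, 15): e=[10,30,12] → X
    (3,7)@(7, 15): e=[30,38,-16] → .
    (2,8)@(5, 17): e=[-6,34,24] → .
  covered (6 px):
    . . . .
    . . . .
    . . . .
    . . . .
    X X . .
    X X . .
    . X . .
    . . X .
    . . . .
    . . . .
    . . . .
    . . . .
T2:
  2·area = 26  (B↔C swapped to make it positive)
  edge (8, 2)→(0, 23): d=(-8,21) right/bottom  bias=-1
  edge (0, 23)→(6, 4): d=(6,-19) top-left  bias=+0
  edge (6, 4)→(8, 2): d=(2,-2) top-left  bias=+0
    (3,1)@(7, 3): e=[13,13,0] → X  [on edge]
    (2,2)@(5, 5): e=[39,-13,0] → .  [on edge]
    (3,2)@(7, 5): e=[-3,25,4] → .
    (1,3)@(3, 7): e=[65,-39,0] → .  [on edge]
    (0,4)@(1, 9): e=[91,-65,0] → .  [on edge]
    (2,4)@(5, 9): e=[7,11,8] → X
    (3,4)@(7, 9): e=[-35,49,12] → .
    (2,5)@(5, 11): e=[-9,23,12] → .
    (1,7)@(3, 15): e=[1,9,16] → X
    (2,7)@(5, 15): e=[-41,47,20] → .
    (1,8)@(3, 17): e=[-15,21,20] → .
  covered (3 px):
    . . . .
    . . . X
    . . . .
    . . . .
    . . X .
    . . . .
    . . . .
    . X . .
    . . . .
    . . . .
    . . . .
    . . . .
T3:
  2·area = 64
  edge (8, 9)→(0, 20): d=(-8,11) right/bottom  bias=-1
  edge (0, 20)→(0, 12): d=(0,-8) top-left  bias=+0
  edge (0, 12)→(8, 9): d=(8,-3) top-left  bias=+0
    (1,5)@(3, 11): e=[39,24,1] → X
    (2,5)@(5, 11): e=[17,40,7] → X
    (3,5)@(7, 11): e=[-5,56,13] → .
    (0,6)@(1, 13): e=[45,8,11] → X
    (3,6)@(7, 13): e=[-21,56,29] → .
    (0,7)@(1, 15): e=[29,8,27] → X
    (2,7)@(5, 15): e=[-15,40,39] → .
    (0,8)@(1, 17): e=[13,8,43] → X
    (1,8)@(3, 17): e=[-9,24,49] → .
    (0,9)@(1, 19): e=[-3,8,59] → .
  covered (8 px):
    . . . .
    . . . .
    . . . .
    . . . .
    . . . .
    . X X .
    X X X .
    X X . .
    X . . .
    . . . .
    . . . .
    . . . .

Result: [[0,2],[1,2],[1,3],[2,4]]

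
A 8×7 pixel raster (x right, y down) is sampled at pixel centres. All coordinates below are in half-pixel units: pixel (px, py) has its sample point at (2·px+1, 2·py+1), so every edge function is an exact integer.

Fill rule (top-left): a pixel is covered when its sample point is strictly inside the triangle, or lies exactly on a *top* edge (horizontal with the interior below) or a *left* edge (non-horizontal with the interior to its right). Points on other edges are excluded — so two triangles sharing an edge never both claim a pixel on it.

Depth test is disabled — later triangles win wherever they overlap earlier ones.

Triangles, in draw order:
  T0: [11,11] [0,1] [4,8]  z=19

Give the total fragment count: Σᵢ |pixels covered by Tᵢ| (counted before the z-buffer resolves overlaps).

T0:
  2·area = 37  (B↔C swapped to make it positive)
  edge (11, 11)→(4, 8): d=(-7,-3) top-left  bias=+0
  edge (4, 8)→(0, 1): d=(-4,-7) top-left  bias=+0
  edge (0, 1)→(11, 11): d=(11,10) right/bottom  bias=-1
    (1,2)@(3, 5): e=[18,5,14] → █
    (2,2)@(5, 5): e=[24,19,-6] → ·
    (1,3)@(3, 7): e=[4,-3,36] → ·
    (2,3)@(5, 7): e=[10,11,16] → █
    (3,3)@(7, 7): e=[16,25,-4] → ·
    (2,4)@(5, 9): e=[-4,3,38] → ·
    (3,4)@(7, 9): e=[2,17,18] → █
    (4,4)@(9, 9): e=[8,31,-2] → ·
    (3,5)@(7, 11): e=[-12,9,40] → ·
    (5,5)@(11, 11): e=[0,37,0] → ·  [on edge]
  covered (3 px):
    · · · · · · · ·
    · · · · · · · ·
    · █ · · · · · ·
    · · █ · · · · ·
    · · · █ · · · ·
    · · · · · · · ·
    · · · · · · · ·

Result: 3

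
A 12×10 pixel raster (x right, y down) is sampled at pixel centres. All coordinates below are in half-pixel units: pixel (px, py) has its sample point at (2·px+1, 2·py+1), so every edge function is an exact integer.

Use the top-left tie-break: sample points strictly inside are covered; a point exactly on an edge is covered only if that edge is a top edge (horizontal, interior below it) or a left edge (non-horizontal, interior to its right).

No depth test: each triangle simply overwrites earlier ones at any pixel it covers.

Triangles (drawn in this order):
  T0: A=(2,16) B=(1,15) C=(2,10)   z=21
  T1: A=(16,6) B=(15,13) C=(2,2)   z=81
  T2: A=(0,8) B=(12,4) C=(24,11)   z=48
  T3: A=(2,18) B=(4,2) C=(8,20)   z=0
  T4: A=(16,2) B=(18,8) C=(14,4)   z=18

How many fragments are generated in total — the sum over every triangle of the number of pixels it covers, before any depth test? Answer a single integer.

T0:
  2·area = 6
  edge (2, 16)→(1, 15): d=(-1,-1) top-left  bias=+0
  edge (1, 15)→(2, 10): d=(1,-5) top-left  bias=+0
  edge (2, 10)→(2, 16): d=(0,6) right/bottom  bias=-1
    (1,2)@(3, 5): e=[12,0,-6] → ·  [on edge]
    (0,7)@(1, 15): e=[0,0,6] → █  [on edge]
    (1,7)@(3, 15): e=[2,10,-6] → ·
    (0,8)@(1, 17): e=[-2,2,6] → ·
    (1,8)@(3, 17): e=[0,12,-6] → ·  [on edge]
    (2,9)@(5, 19): e=[0,24,-18] → ·  [on edge]
  covered (1 px):
    · · · · · · · · · · · ·
    · · · · · · · · · · · ·
    · · · · · · · · · · · ·
    · · · · · · · · · · · ·
    · · · · · · · · · · · ·
    · · · · · · · · · · · ·
    · · · · · · · · · · · ·
    █ · · · · · · · · · · ·
    · · · · · · · · · · · ·
    · · · · · · · · · · · ·
T1:
  2·area = 102
  edge (16, 6)→(15, 13): d=(-1,7) right/bottom  bias=-1
  edge (15, 13)→(2, 2): d=(-13,-11) top-left  bias=+0
  edge (2, 2)→(16, 6): d=(14,4) right/bottom  bias=-1
    (2,1)@(5, 3): e=[80,20,2] → █
    (3,1)@(7, 3): e=[66,42,-6] → ·
    (2,2)@(5, 5): e=[78,-6,30] → ·
    (3,2)@(7, 5): e=[64,16,22] → █
    (4,2)@(9, 5): e=[50,38,14] → █
    (5,2)@(11, 5): e=[36,60,6] → █
    (6,2)@(13, 5): e=[22,82,-2] → ·
    (3,3)@(7, 7): e=[62,-10,50] → ·
    (4,3)@(9, 7): e=[48,12,42] → █
    (6,3)@(13, 7): e=[20,56,26] → █
    (7,3)@(15, 7): e=[6,78,18] → █
    (8,3)@(17, 7): e=[-8,100,10] → ·
    (7,6)@(15, 13): e=[0,0,102] → ·  [on edge]
  covered (13 px):
    · · · · · · · · · · · ·
    · · █ · · · · · · · · ·
    · · · █ █ █ · · · · · ·
    · · · · █ █ █ █ · · · ·
    · · · · · █ █ █ · · · ·
    · · · · · · █ █ · · · ·
    · · · · · · · · · · · ·
    · · · · · · · · · · · ·
    · · · · · · · · · · · ·
    · · · · · · · · · · · ·
T2:
  2·area = 132
  edge (0, 8)→(12, 4): d=(12,-4) top-left  bias=+0
  edge (12, 4)→(24, 11): d=(12,7) right/bottom  bias=-1
  edge (24, 11)→(0, 8): d=(-24,-3) top-left  bias=+0
    (10,0)@(21, 1): e=[0,-99,231] → ·  [on edge]
    (7,1)@(15, 3): e=[0,-33,165] → ·  [on edge]
    (4,2)@(9, 5): e=[0,33,99] → █  [on edge]
    (5,2)@(11, 5): e=[8,19,105] → █
    (6,2)@(13, 5): e=[16,5,111] → █
    (7,2)@(15, 5): e=[24,-9,117] → ·
    (1,3)@(3, 7): e=[0,99,33] → █  [on edge]
    (2,3)@(5, 7): e=[8,85,39] → █
    (3,3)@(7, 7): e=[16,71,45] → █
    (7,3)@(15, 7): e=[48,15,69] → █
    (8,3)@(17, 7): e=[56,1,75] → █
    (9,3)@(19, 7): e=[64,-13,81] → ·
  covered (17 px):
    · · · · · · · · · · · ·
    · · · · · · · · · · · ·
    · · · · █ █ █ · · · · ·
    · █ █ █ █ █ █ █ █ · · ·
    · · · · █ █ █ █ █ █ · ·
    · · · · · · · · · · · ·
    · · · · · · · · · · · ·
    · · · · · · · · · · · ·
    · · · · · · · · · · · ·
    · · · · · · · · · · · ·
T3:
  2·area = 100
  edge (2, 18)→(4, 2): d=(2,-16) top-left  bias=+0
  edge (4, 2)→(8, 20): d=(4,18) right/bottom  bias=-1
  edge (8, 20)→(2, 18): d=(-6,-2) top-left  bias=+0
    (2,3)@(5, 7): e=[26,2,72] → █
    (3,3)@(7, 7): e=[58,-34,76] → ·
    (2,4)@(5, 9): e=[30,10,60] → █
    (3,4)@(7, 9): e=[62,-26,64] → ·
    (1,5)@(3, 11): e=[2,54,44] → █
    (3,5)@(7, 11): e=[66,-18,52] → ·
    (1,6)@(3, 13): e=[6,62,32] → █
    (3,6)@(7, 13): e=[70,-10,40] → ·
    (1,7)@(3, 15): e=[10,70,20] → █
    (3,7)@(7, 15): e=[74,-2,28] → ·
    (1,8)@(3, 17): e=[14,78,8] → █
    (3,8)@(7, 17): e=[78,6,16] → █
    (2,9)@(5, 19): e=[50,50,0] → █  [on edge]
  covered (13 px):
    · · · · · · · · · · · ·
    · · · · · · · · · · · ·
    · · · · · · · · · · · ·
    · · █ · · · · · · · · ·
    · · █ · · · · · · · · ·
    · █ █ · · · · · · · · ·
    · █ █ · · · · · · · · ·
    · █ █ · · · · · · · · ·
    · █ █ █ · · · · · · · ·
    · · █ █ · · · · · · · ·
T4:
  2·area = 16
  edge (16, 2)→(18, 8): d=(2,6) right/bottom  bias=-1
  edge (18, 8)→(14, 4): d=(-4,-4) top-left  bias=+0
  edge (14, 4)→(16, 2): d=(2,-2) top-left  bias=+0
    (5,0)@(11, 1): e=[28,0,-12] → ·  [on edge]
    (8,0)@(17, 1): e=[-8,24,0] → ·  [on edge]
    (6,1)@(13, 3): e=[20,0,-4] → ·  [on edge]
    (7,1)@(15, 3): e=[8,8,0] → █  [on edge]
    (8,1)@(17, 3): e=[-4,16,4] → ·
    (6,2)@(13, 5): e=[24,-8,0] → ·  [on edge]
    (7,2)@(15, 5): e=[12,0,4] → █  [on edge]
    (8,2)@(17, 5): e=[0,8,8] → ·  [on edge]
    (5,3)@(11, 7): e=[40,-24,0] → ·  [on edge]
    (7,3)@(15, 7): e=[16,-8,8] → ·
    (8,3)@(17, 7): e=[4,0,12] → █  [on edge]
    (9,3)@(19, 7): e=[-8,8,16] → ·
    (4,4)@(9, 9): e=[56,-40,0] → ·  [on edge]
    (9,4)@(19, 9): e=[-4,0,20] → ·  [on edge]
    (3,5)@(7, 11): e=[72,-56,0] → ·  [on edge]
    (9,5)@(19, 11): e=[0,-8,24] → ·  [on edge]
    (10,5)@(21, 11): e=[-12,0,28] → ·  [on edge]
    (2,6)@(5, 13): e=[88,-72,0] → ·  [on edge]
    (11,6)@(23, 13): e=[-20,0,36] → ·  [on edge]
    (1,7)@(3, 15): e=[104,-88,0] → ·  [on edge]
    (0,8)@(1, 17): e=[120,-104,0] → ·  [on edge]
    (10,8)@(21, 17): e=[0,-24,40] → ·  [on edge]
  covered (3 px):
    · · · · · · · · · · · ·
    · · · · · · · █ · · · ·
    · · · · · · · █ · · · ·
    · · · · · · · · █ · · ·
    · · · · · · · · · · · ·
    · · · · · · · · · · · ·
    · · · · · · · · · · · ·
    · · · · · · · · · · · ·
    · · · · · · · · · · · ·
    · · · · · · · · · · · ·

Final: 47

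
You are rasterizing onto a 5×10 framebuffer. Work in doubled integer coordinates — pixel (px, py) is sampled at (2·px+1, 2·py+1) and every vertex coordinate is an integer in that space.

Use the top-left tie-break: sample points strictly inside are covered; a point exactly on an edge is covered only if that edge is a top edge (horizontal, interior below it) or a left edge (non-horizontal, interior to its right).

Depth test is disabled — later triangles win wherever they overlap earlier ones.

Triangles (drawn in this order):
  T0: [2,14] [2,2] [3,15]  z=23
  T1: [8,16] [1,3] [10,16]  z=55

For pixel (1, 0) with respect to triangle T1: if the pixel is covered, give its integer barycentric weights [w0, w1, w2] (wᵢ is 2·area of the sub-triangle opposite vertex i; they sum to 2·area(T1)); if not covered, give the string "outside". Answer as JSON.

T0:
  2·area = 12
  edge (2, 14)→(2, 2): d=(0,-12) top-left  bias=+0
  edge (2, 2)→(3, 15): d=(1,13) right/bottom  bias=-1
  edge (3, 15)→(2, 14): d=(-1,-1) top-left  bias=+0
    (0,6)@(1, 13): e=[-12,24,0] → ·  [on edge]
    (1,7)@(3, 15): e=[12,0,0] → ·  [on edge]
    (2,8)@(5, 17): e=[36,-24,0] → ·  [on edge]
    (3,9)@(7, 19): e=[60,-48,0] → ·  [on edge]
  covered (0 px):
    · · · · ·
    · · · · ·
    · · · · ·
    · · · · ·
    · · · · ·
    · · · · ·
    · · · · ·
    · · · · ·
    · · · · ·
    · · · · ·
T1:
  2·area = 26
  edge (8, 16)→(1, 3): d=(-7,-13) top-left  bias=+0
  edge (1, 3)→(10, 16): d=(9,13) right/bottom  bias=-1
  edge (10, 16)→(8, 16): d=(-2,0) right/bottom  bias=-1
    (0,1)@(1, 3): e=[0,0,26] → ·  [on edge]
    (2,4)@(5, 9): e=[10,2,14] → █
    (3,4)@(7, 9): e=[36,-24,14] → ·
    (2,5)@(5, 11): e=[-4,20,10] → ·
    (3,6)@(7, 13): e=[8,12,6] → █
    (4,6)@(9, 13): e=[34,-14,6] → ·
    (3,7)@(7, 15): e=[-6,30,2] → ·
    (4,7)@(9, 15): e=[20,4,2] → █
    (4,8)@(9, 17): e=[6,22,-2] → ·
  covered (3 px):
    · · · · ·
    · · · · ·
    · · · · ·
    · · · · ·
    · · █ · ·
    · · · · ·
    · · · █ ·
    · · · · █
    · · · · ·
    · · · · ·

Result: "outside"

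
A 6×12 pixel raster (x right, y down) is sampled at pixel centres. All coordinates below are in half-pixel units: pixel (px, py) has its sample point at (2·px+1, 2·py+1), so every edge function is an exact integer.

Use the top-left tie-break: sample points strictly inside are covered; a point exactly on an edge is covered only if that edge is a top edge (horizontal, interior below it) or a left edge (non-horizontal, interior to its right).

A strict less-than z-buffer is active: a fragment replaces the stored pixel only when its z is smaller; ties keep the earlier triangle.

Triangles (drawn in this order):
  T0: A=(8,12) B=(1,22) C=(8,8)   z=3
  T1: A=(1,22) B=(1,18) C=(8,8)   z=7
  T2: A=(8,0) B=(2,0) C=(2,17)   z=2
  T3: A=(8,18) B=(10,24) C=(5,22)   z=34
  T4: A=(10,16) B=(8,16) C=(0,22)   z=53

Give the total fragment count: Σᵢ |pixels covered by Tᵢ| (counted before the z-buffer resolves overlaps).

T0:
  2·area = 28
  edge (8, 12)→(1, 22): d=(-7,10) right/bottom  bias=-1
  edge (1, 22)→(8, 8): d=(7,-14) top-left  bias=+0
  edge (8, 8)→(8, 12): d=(0,4) right/bottom  bias=-1
    (3,5)@(7, 11): e=[17,7,4] → X
    (4,5)@(9, 11): e=[-3,35,-4] → .
    (3,6)@(7, 13): e=[3,21,4] → X
    (4,6)@(9, 13): e=[-17,49,-4] → .
    (2,7)@(5, 15): e=[9,7,12] → X
    (3,7)@(7, 15): e=[-11,35,4] → .
    (2,8)@(5, 17): e=[-5,21,12] → .
    (1,9)@(3, 19): e=[1,7,20] → X
    (2,9)@(5, 19): e=[-19,35,12] → .
    (1,10)@(3, 21): e=[-13,21,20] → .
  covered (4 px):
    . . . . . .
    . . . . . .
    . . . . . .
    . . . . . .
    . . . . . .
    . . . X . .
    . . . X . .
    . . X . . .
    . . . . . .
    . X . . . .
    . . . . . .
    . . . . . .
T1:
  2·area = 28
  edge (1, 22)→(1, 18): d=(0,-4) top-left  bias=+0
  edge (1, 18)→(8, 8): d=(7,-10) top-left  bias=+0
  edge (8, 8)→(1, 22): d=(-7,14) right/bottom  bias=-1
    (0,0)@(1, 1): e=[0,-119,147] → .  [on edge]
    (0,1)@(1, 3): e=[0,-105,133] → .  [on edge]
    (0,2)@(1, 5): e=[0,-91,119] → .  [on edge]
    (0,3)@(1, 7): e=[0,-77,105] → .  [on edge]
    (0,4)@(1, 9): e=[0,-63,91] → .  [on edge]
    (0,5)@(1, 11): e=[0,-49,77] → .  [on edge]
    (0,6)@(1, 13): e=[0,-35,63] → .  [on edge]
    (2,6)@(5, 13): e=[16,5,7] → X
    (3,6)@(7, 13): e=[24,25,-21] → .
    (0,7)@(1, 15): e=[0,-21,49] → .  [on edge]
    (2,7)@(5, 15): e=[16,19,-7] → .
    (0,8)@(1, 17): e=[0,-7,35] → .  [on edge]
    (0,9)@(1, 19): e=[0,7,21] → X  [on edge]
    (0,10)@(1, 21): e=[0,21,7] → X  [on edge]
    (0,11)@(1, 23): e=[0,35,-7] → .  [on edge]
  covered (4 px):
    . . . . . .
    . . . . . .
    . . . . . .
    . . . . . .
    . . . . . .
    . . . . . .
    . . X . . .
    . . . . . .
    . X . . . .
    X . . . . .
    X . . . . .
    . . . . . .
T2:
  2·area = 102  (B↔C swapped to make it positive)
  edge (8, 0)→(2, 17): d=(-6,17) right/bottom  bias=-1
  edge (2, 17)→(2, 0): d=(0,-17) top-left  bias=+0
  edge (2, 0)→(8, 0): d=(6,0) top-left  bias=+0
    (1,0)@(3, 1): e=[79,17,6] → X
    (2,0)@(5, 1): e=[45,51,6] → X
    (3,0)@(7, 1): e=[11,85,6] → X
    (4,0)@(9, 1): e=[-23,119,6] → .
    (1,1)@(3, 3): e=[67,17,18] → X
    (3,1)@(7, 3): e=[-1,85,18] → .
    (1,2)@(3, 5): e=[55,17,30] → X
    (3,2)@(7, 5): e=[-13,85,30] → .
    (1,3)@(3, 7): e=[43,17,42] → X
    (3,3)@(7, 7): e=[-25,85,42] → .
    (1,4)@(3, 9): e=[31,17,54] → X
    (2,4)@(5, 9): e=[-3,51,54] → .
  covered (12 px):
    . X X X . .
    . X X . . .
    . X X . . .
    . X X . . .
    . X . . . .
    . X . . . .
    . X . . . .
    . . . . . .
    . . . . . .
    . . . . . .
    . . . . . .
    . . . . . .
T3:
  2·area = 26
  edge (8, 18)→(10, 24): d=(2,6) right/bottom  bias=-1
  edge (10, 24)→(5, 22): d=(-5,-2) top-left  bias=+0
  edge (5, 22)→(8, 18): d=(3,-4) top-left  bias=+0
    (1,1)@(3, 3): e=[0,91,-65] → .  [on edge]
    (2,4)@(5, 9): e=[0,65,-39] → .  [on edge]
    (3,7)@(7, 15): e=[0,39,-13] → .  [on edge]
    (3,10)@(7, 21): e=[12,9,5] → X
    (4,10)@(9, 21): e=[0,13,13] → .  [on edge]
    (3,11)@(7, 23): e=[16,-1,11] → .
    (4,11)@(9, 23): e=[4,3,19] → X
    (5,11)@(11, 23): e=[-8,7,27] → .
  covered (2 px):
    . . . . . .
    . . . . . .
    . . . . . .
    . . . . . .
    . . . . . .
    . . . . . .
    . . . . . .
    . . . . . .
    . . . . . .
    . . . . . .
    . . . X . .
    . . . . X .
T4:
  2·area = 12  (B↔C swapped to make it positive)
  edge (10, 16)→(0, 22): d=(-10,6) right/bottom  bias=-1
  edge (0, 22)→(8, 16): d=(8,-6) top-left  bias=+0
  edge (8, 16)→(10, 16): d=(2,0) top-left  bias=+0
    (3,8)@(7, 17): e=[8,2,2] → X
    (4,8)@(9, 17): e=[-4,14,2] → .
    (2,9)@(5, 19): e=[0,6,6] → .  [on edge]
    (3,9)@(7, 19): e=[-12,18,6] → .
  covered (1 px):
    . . . . . .
    . . . . . .
    . . . . . .
    . . . . . .
    . . . . . .
    . . . . . .
    . . . . . .
    . . . . . .
    . . . X . .
    . . . . . .
    . . . . . .
    . . . . . .

Result: 23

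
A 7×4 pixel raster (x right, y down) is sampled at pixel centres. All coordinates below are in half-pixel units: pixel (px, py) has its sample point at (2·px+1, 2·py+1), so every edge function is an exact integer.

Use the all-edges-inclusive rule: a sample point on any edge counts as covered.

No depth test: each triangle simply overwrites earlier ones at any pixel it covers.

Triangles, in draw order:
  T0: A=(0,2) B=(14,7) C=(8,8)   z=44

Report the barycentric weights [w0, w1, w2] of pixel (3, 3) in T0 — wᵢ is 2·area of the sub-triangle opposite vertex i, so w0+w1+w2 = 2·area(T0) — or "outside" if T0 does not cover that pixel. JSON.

T0:
  2·area = 44
  edge (0, 2)→(14, 7): d=(14,5) inclusive
  edge (14, 7)→(8, 8): d=(-6,1) inclusive
  edge (8, 8)→(0, 2): d=(-8,-6) inclusive
    (2,2)@(5, 5): e=[17,21,6] → X
    (3,2)@(7, 5): e=[7,19,18] → X
    (4,2)@(9, 5): e=[-3,17,30] → .
    (2,3)@(5, 7): e=[45,9,-10] → .
    (3,3)@(7, 7): e=[35,7,2] → X
    (4,3)@(9, 7): e=[25,5,14] → X
    (5,3)@(11, 7): e=[15,3,26] → X
    (6,3)@(13, 7): e=[5,1,38] → X
  covered (6 px):
    . . . . . . .
    . . . . . . .
    . . X X . . .
    . . . X X X X

Final: [7,2,35]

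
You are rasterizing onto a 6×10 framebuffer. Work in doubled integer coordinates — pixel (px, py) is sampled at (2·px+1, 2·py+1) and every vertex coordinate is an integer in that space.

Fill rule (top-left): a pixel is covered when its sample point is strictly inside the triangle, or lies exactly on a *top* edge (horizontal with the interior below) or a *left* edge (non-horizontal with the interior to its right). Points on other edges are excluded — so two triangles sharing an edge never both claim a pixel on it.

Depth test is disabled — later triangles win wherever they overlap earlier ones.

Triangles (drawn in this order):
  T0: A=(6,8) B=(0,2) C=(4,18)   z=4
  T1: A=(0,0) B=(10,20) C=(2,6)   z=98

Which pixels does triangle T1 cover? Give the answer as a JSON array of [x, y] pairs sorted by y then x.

T0:
  2·area = 72  (B↔C swapped to make it positive)
  edge (6, 8)→(4, 18): d=(-2,10) right/bottom  bias=-1
  edge (4, 18)→(0, 2): d=(-4,-16) top-left  bias=+0
  edge (0, 2)→(6, 8): d=(6,6) right/bottom  bias=-1
    (0,1)@(1, 3): e=[60,12,0] → ·  [on edge]
    (3,1)@(7, 3): e=[0,108,-36] → ·  [on edge]
    (0,2)@(1, 5): e=[56,4,12] → #
    (1,2)@(3, 5): e=[36,36,0] → ·  [on edge]
    (0,3)@(1, 7): e=[52,-4,24] → ·
    (1,3)@(3, 7): e=[32,28,12] → #
    (2,3)@(5, 7): e=[12,60,0] → ·  [on edge]
    (1,4)@(3, 9): e=[28,20,24] → #
    (2,4)@(5, 9): e=[8,52,12] → #
    (3,4)@(7, 9): e=[-12,84,0] → ·  [on edge]
    (1,5)@(3, 11): e=[24,12,36] → #
    (3,5)@(7, 11): e=[-16,76,12] → ·
    (4,5)@(9, 11): e=[-36,108,0] → ·  [on edge]
    (2,6)@(5, 13): e=[0,36,36] → ·  [on edge]
    (5,6)@(11, 13): e=[-60,132,0] → ·  [on edge]
  covered (7 px):
    · · · · · ·
    · · · · · ·
    # · · · · ·
    · # · · · ·
    · # # · · ·
    · # # · · ·
    · # · · · ·
    · · · · · ·
    · · · · · ·
    · · · · · ·
T1:
  2·area = 20
  edge (0, 0)→(10, 20): d=(10,20) right/bottom  bias=-1
  edge (10, 20)→(2, 6): d=(-8,-14) top-left  bias=+0
  edge (2, 6)→(0, 0): d=(-2,-6) top-left  bias=+0
    (0,1)@(1, 3): e=[10,10,0] → #  [on edge]
    (1,1)@(3, 3): e=[-30,38,12] → ·
    (0,2)@(1, 5): e=[30,-6,-4] → ·
    (1,3)@(3, 7): e=[10,6,4] → #
    (2,3)@(5, 7): e=[-30,34,16] → ·
    (1,4)@(3, 9): e=[30,-10,0] → ·  [on edge]
    (2,5)@(5, 11): e=[10,2,8] → #
    (3,5)@(7, 11): e=[-30,30,20] → ·
    (2,6)@(5, 13): e=[30,-14,4] → ·
    (2,7)@(5, 15): e=[50,-30,0] → ·  [on edge]
  covered (3 px):
    · · · · · ·
    # · · · · ·
    · · · · · ·
    · # · · · ·
    · · · · · ·
    · · # · · ·
    · · · · · ·
    · · · · · ·
    · · · · · ·
    · · · · · ·

Result: [[0,1],[1,3],[2,5]]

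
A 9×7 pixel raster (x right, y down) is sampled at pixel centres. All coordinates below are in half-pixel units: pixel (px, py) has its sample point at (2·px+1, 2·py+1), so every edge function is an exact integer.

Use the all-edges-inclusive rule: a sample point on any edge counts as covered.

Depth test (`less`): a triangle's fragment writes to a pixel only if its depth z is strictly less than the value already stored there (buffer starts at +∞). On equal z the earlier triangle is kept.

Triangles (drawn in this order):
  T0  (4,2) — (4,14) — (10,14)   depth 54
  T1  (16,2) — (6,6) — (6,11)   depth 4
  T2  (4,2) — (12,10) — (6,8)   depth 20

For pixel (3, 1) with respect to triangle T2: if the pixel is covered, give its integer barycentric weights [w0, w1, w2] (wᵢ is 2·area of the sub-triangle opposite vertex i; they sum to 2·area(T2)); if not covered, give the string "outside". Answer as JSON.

T0:
  2·area = 72  (B↔C swapped to make it positive)
  edge (4, 2)→(10, 14): d=(6,12) inclusive
  edge (10, 14)→(4, 14): d=(-6,0) inclusive
  edge (4, 14)→(4, 2): d=(0,-12) inclusive
    (2,2)@(5, 5): e=[6,54,12] → X
    (3,2)@(7, 5): e=[-18,54,36] → .
    (2,3)@(5, 7): e=[18,42,12] → X
    (3,3)@(7, 7): e=[-6,42,36] → .
    (2,4)@(5, 9): e=[30,30,12] → X
    (3,4)@(7, 9): e=[6,30,36] → X
    (4,4)@(9, 9): e=[-18,30,60] → .
    (2,5)@(5, 11): e=[42,18,12] → X
    (4,5)@(9, 11): e=[-6,18,60] → .
    (2,6)@(5, 13): e=[54,6,12] → X
    (4,6)@(9, 13): e=[6,6,60] → X
    (5,6)@(11, 13): e=[-18,6,84] → .
  covered (9 px):
    . . . . . . . . .
    . . . . . . . . .
    . . X . . . . . .
    . . X . . . . . .
    . . X X . . . . .
    . . X X . . . . .
    . . X X X . . . .
T1:
  2·area = 50  (B↔C swapped to make it positive)
  edge (16, 2)→(6, 11): d=(-10,9) inclusive
  edge (6, 11)→(6, 6): d=(0,-5) inclusive
  edge (6, 6)→(16, 2): d=(10,-4) inclusive
    (4,2)@(9, 5): e=[33,15,2] → X
    (5,2)@(11, 5): e=[15,25,10] → X
    (6,2)@(13, 5): e=[-3,35,18] → .
    (3,3)@(7, 7): e=[31,5,14] → X
    (5,3)@(11, 7): e=[-5,25,30] → .
    (3,4)@(7, 9): e=[11,5,34] → X
    (4,4)@(9, 9): e=[-7,15,42] → .
    (3,5)@(7, 11): e=[-9,5,54] → .
  covered (5 px):
    . . . . . . . . .
    . . . . . . . . .
    . . . . X X . . .
    . . . X X . . . .
    . . . X . . . . .
    . . . . . . . . .
    . . . . . . . . .
T2:
  2·area = 32
  edge (4, 2)→(12, 10): d=(8,8) inclusive
  edge (12, 10)→(6, 8): d=(-6,-2) inclusive
  edge (6, 8)→(4, 2): d=(-2,-6) inclusive
    (1,0)@(3, 1): e=[0,36,-4] → .  [on edge]
    (2,1)@(5, 3): e=[0,28,4] → X  [on edge]
    (3,1)@(7, 3): e=[-16,32,16] → .
    (2,2)@(5, 5): e=[16,16,0] → X  [on edge]
    (3,2)@(7, 5): e=[0,20,12] → X  [on edge]
    (4,2)@(9, 5): e=[-16,24,24] → .
    (1,3)@(3, 7): e=[48,0,-16] → .  [on edge]
    (2,3)@(5, 7): e=[32,4,-4] → .
    (3,3)@(7, 7): e=[16,8,8] → X
    (4,3)@(9, 7): e=[0,12,20] → X  [on edge]
    (5,3)@(11, 7): e=[-16,16,32] → .
    (3,4)@(7, 9): e=[32,-4,4] → .
    (4,4)@(9, 9): e=[16,0,16] → X  [on edge]
    (5,4)@(11, 9): e=[0,4,28] → X  [on edge]
    (3,5)@(7, 11): e=[48,-16,0] → .  [on edge]
    (6,5)@(13, 11): e=[0,-4,36] → .  [on edge]
    (7,5)@(15, 11): e=[-16,0,48] → .  [on edge]
    (7,6)@(15, 13): e=[0,-12,44] → .  [on edge]
  covered (7 px):
    . . . . . . . . .
    . . X . . . . . .
    . . X X . . . . .
    . . . X X . . . .
    . . . . X X . . .
    . . . . . . . . .
    . . . . . . . . .

Answer: "outside"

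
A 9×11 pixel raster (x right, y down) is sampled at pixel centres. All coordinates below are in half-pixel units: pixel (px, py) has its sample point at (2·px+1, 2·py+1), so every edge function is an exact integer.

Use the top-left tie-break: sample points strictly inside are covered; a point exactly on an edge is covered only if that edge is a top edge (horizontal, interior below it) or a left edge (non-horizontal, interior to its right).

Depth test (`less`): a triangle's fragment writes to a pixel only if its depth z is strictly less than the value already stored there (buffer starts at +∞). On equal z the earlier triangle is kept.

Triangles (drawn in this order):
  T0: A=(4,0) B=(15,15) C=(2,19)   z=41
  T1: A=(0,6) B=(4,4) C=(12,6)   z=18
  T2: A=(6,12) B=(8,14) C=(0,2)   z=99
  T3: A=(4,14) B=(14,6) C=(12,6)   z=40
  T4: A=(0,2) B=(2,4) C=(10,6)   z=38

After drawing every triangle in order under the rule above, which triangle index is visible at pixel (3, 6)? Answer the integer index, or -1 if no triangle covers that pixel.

T0:
  2·area = 239
  edge (4, 0)→(15, 15): d=(11,15) right/bottom  bias=-1
  edge (15, 15)→(2, 19): d=(-13,4) right/bottom  bias=-1
  edge (2, 19)→(4, 0): d=(2,-19) top-left  bias=+0
    (2,1)@(5, 3): e=[18,196,25] → X
    (3,1)@(7, 3): e=[-12,188,63] → .
    (2,2)@(5, 5): e=[40,170,29] → X
    (3,2)@(7, 5): e=[10,162,67] → X
    (4,2)@(9, 5): e=[-20,154,105] → .
    (2,3)@(5, 7): e=[62,144,33] → X
    (4,3)@(9, 7): e=[2,128,109] → X
    (5,3)@(11, 7): e=[-28,120,147] → .
    (2,4)@(5, 9): e=[84,118,37] → X
    (5,4)@(11, 9): e=[-6,94,151] → .
    (1,5)@(3, 11): e=[136,100,3] → X
    (5,5)@(11, 11): e=[16,68,155] → X
    (7,7)@(15, 15): e=[0,0,239] → .  [on edge]
  covered (29 px):
    . . . . . . . . .
    . . X . . . . . .
    . . X X . . . . .
    . . X X X . . . .
    . . X X X . . . .
    . X X X X X . . .
    . X X X X X X . .
    . X X X X X X . .
    . X X X . . . . .
    . . . . . . . . .
    . . . . . . . . .
T1:
  2·area = 24
  edge (0, 6)→(4, 4): d=(4,-2) top-left  bias=+0
  edge (4, 4)→(12, 6): d=(8,2) right/bottom  bias=-1
  edge (12, 6)→(0, 6): d=(-12,0) right/bottom  bias=-1
    (1,2)@(3, 5): e=[2,10,12] → X
    (2,2)@(5, 5): e=[6,6,12] → X
    (3,2)@(7, 5): e=[10,2,12] → X
    (4,2)@(9, 5): e=[14,-2,12] → .
    (1,3)@(3, 7): e=[10,26,-12] → .
    (2,3)@(5, 7): e=[14,22,-12] → .
    (3,3)@(7, 7): e=[18,18,-12] → .
  covered (3 px):
    . . . . . . . . .
    . . . . . . . . .
    . X X X . . . . .
    . . . . . . . . .
    . . . . . . . . .
    . . . . . . . . .
    . . . . . . . . .
    . . . . . . . . .
    . . . . . . . . .
    . . . . . . . . .
    . . . . . . . . .
T2:
  2·area = 8  (B↔C swapped to make it positive)
  edge (6, 12)→(0, 2): d=(-6,-10) top-left  bias=+0
  edge (0, 2)→(8, 14): d=(8,12) right/bottom  bias=-1
  edge (8, 14)→(6, 12): d=(-2,-2) top-left  bias=+0
    (0,3)@(1, 7): e=[-20,28,0] → .  [on edge]
    (1,3)@(3, 7): e=[0,4,4] → X  [on edge]
    (2,3)@(5, 7): e=[20,-20,8] → .
    (1,4)@(3, 9): e=[-12,20,0] → .  [on edge]
    (2,5)@(5, 11): e=[-4,12,0] → .  [on edge]
    (3,6)@(7, 13): e=[4,4,0] → X  [on edge]
    (4,6)@(9, 13): e=[24,-20,4] → .
    (3,7)@(7, 15): e=[-8,20,-4] → .
    (4,7)@(9, 15): e=[12,-4,0] → .  [on edge]
    (4,8)@(9, 17): e=[0,12,-4] → .  [on edge]
    (5,8)@(11, 17): e=[20,-12,0] → .  [on edge]
    (6,9)@(13, 19): e=[28,-20,0] → .  [on edge]
    (7,10)@(15, 21): e=[36,-28,0] → .  [on edge]
  covered (2 px):
    . . . . . . . . .
    . . . . . . . . .
    . . . . . . . . .
    . X . . . . . . .
    . . . . . . . . .
    . . . . . . . . .
    . . . X . . . . .
    . . . . . . . . .
    . . . . . . . . .
    . . . . . . . . .
    . . . . . . . . .
T3:
  2·area = 16  (B↔C swapped to make it positive)
  edge (4, 14)→(12, 6): d=(8,-8) top-left  bias=+0
  edge (12, 6)→(14, 6): d=(2,0) top-left  bias=+0
  edge (14, 6)→(4, 14): d=(-10,8) right/bottom  bias=-1
    (8,0)@(17, 1): e=[0,-10,26] → .  [on edge]
    (7,1)@(15, 3): e=[0,-6,22] → .  [on edge]
    (6,2)@(13, 5): e=[0,-2,18] → .  [on edge]
    (5,3)@(11, 7): e=[0,2,14] → X  [on edge]
    (6,3)@(13, 7): e=[16,2,-2] → .
    (4,4)@(9, 9): e=[0,6,10] → X  [on edge]
    (5,4)@(11, 9): e=[16,6,-6] → .
    (3,5)@(7, 11): e=[0,10,6] → X  [on edge]
    (4,5)@(9, 11): e=[16,10,-10] → .
    (2,6)@(5, 13): e=[0,14,2] → X  [on edge]
    (3,6)@(7, 13): e=[16,14,-14] → .
    (1,7)@(3, 15): e=[0,18,-2] → .  [on edge]
    (0,8)@(1, 17): e=[0,22,-6] → .  [on edge]
  covered (4 px):
    . . . . . . . . .
    . . . . . . . . .
    . . . . . . . . .
    . . . . . X . . .
    . . . . X . . . .
    . . . X . . . . .
    . . X . . . . . .
    . . . . . . . . .
    . . . . . . . . .
    . . . . . . . . .
    . . . . . . . . .
T4:
  2·area = 12  (B↔C swapped to make it positive)
  edge (0, 2)→(10, 6): d=(10,4) right/bottom  bias=-1
  edge (10, 6)→(2, 4): d=(-8,-2) top-left  bias=+0
  edge (2, 4)→(0, 2): d=(-2,-2) top-left  bias=+0
    (0,1)@(1, 3): e=[6,6,0] → X  [on edge]
    (1,1)@(3, 3): e=[-2,10,4] → .
    (0,2)@(1, 5): e=[26,-10,-4] → .
    (1,2)@(3, 5): e=[18,-6,0] → .  [on edge]
    (3,2)@(7, 5): e=[2,2,8] → X
    (4,2)@(9, 5): e=[-6,6,12] → .
    (2,3)@(5, 7): e=[30,-18,0] → .  [on edge]
    (3,3)@(7, 7): e=[22,-14,4] → .
    (3,4)@(7, 9): e=[42,-30,0] → .  [on edge]
    (4,5)@(9, 11): e=[54,-42,0] → .  [on edge]
    (5,6)@(11, 13): e=[66,-54,0] → .  [on edge]
    (6,7)@(13, 15): e=[78,-66,0] → .  [on edge]
    (7,8)@(15, 17): e=[90,-78,0] → .  [on edge]
    (8,9)@(17, 19): e=[102,-90,0] → .  [on edge]
  covered (2 px):
    . . . . . . . . .
    X . . . . . . . .
    . . . X . . . . .
    . . . . . . . . .
    . . . . . . . . .
    . . . . . . . . .
    . . . . . . . . .
    . . . . . . . . .
    . . . . . . . . .
    . . . . . . . . .
    . . . . . . . . .

Z-buffer (winner per pixel, '.' = empty):
  . . . . . . . . .
  4 . 0 . . . . . .
  . 1 1 1 . . . . .
  . 2 0 0 0 3 . . .
  . . 0 0 3 . . . .
  . 0 0 3 0 0 . . .
  . 0 3 0 0 0 0 . .
  . 0 0 0 0 0 0 . .
  . 0 0 0 . . . . .
  . . . . . . . . .
  . . . . . . . . .

Result: 0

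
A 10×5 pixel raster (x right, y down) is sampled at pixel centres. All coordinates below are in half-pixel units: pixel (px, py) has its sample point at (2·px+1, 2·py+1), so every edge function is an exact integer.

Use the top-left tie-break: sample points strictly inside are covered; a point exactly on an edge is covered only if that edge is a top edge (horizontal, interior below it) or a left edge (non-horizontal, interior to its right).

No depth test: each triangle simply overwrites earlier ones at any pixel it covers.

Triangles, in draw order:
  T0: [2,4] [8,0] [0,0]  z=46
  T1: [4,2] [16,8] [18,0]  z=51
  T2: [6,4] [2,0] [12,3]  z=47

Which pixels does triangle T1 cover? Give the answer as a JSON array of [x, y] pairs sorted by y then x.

T0:
  2·area = 32  (B↔C swapped to make it positive)
  edge (2, 4)→(0, 0): d=(-2,-4) top-left  bias=+0
  edge (0, 0)→(8, 0): d=(8,0) top-left  bias=+0
  edge (8, 0)→(2, 4): d=(-6,4) right/bottom  bias=-1
    (0,0)@(1, 1): e=[2,8,22] → █
    (1,0)@(3, 1): e=[10,8,14] → █
    (2,0)@(5, 1): e=[18,8,6] → █
    (3,0)@(7, 1): e=[26,8,-2] → ·
    (0,1)@(1, 3): e=[-2,24,10] → ·
    (1,1)@(3, 3): e=[6,24,2] → █
    (2,1)@(5, 3): e=[14,24,-6] → ·
    (1,2)@(3, 5): e=[2,40,-10] → ·
  covered (4 px):
    █ █ █ · · · · · · ·
    · █ · · · · · · · ·
    · · · · · · · · · ·
    · · · · · · · · · ·
    · · · · · · · · · ·
T1:
  2·area = 108  (B↔C swapped to make it positive)
  edge (4, 2)→(18, 0): d=(14,-2) top-left  bias=+0
  edge (18, 0)→(16, 8): d=(-2,8) right/bottom  bias=-1
  edge (16, 8)→(4, 2): d=(-12,-6) top-left  bias=+0
    (5,0)@(11, 1): e=[0,54,54] → █  [on edge]
    (6,0)@(13, 1): e=[4,38,66] → █
    (7,0)@(15, 1): e=[8,22,78] → █
    (8,0)@(17, 1): e=[12,6,90] → █
    (9,0)@(19, 1): e=[16,-10,102] → ·
    (3,1)@(7, 3): e=[20,82,6] → █
    (4,1)@(9, 3): e=[24,66,18] → █
    (9,1)@(19, 3): e=[44,-14,78] → ·
    (3,2)@(7, 5): e=[48,78,-18] → ·
    (4,2)@(9, 5): e=[52,62,-6] → ·
    (5,2)@(11, 5): e=[56,46,6] → █
    (8,2)@(17, 5): e=[68,-2,42] → ·
  covered (14 px):
    · · · · · █ █ █ █ ·
    · · · █ █ █ █ █ █ ·
    · · · · · █ █ █ · ·
    · · · · · · · █ · ·
    · · · · · · · · · ·
T2:
  2·area = 28
  edge (6, 4)→(2, 0): d=(-4,-4) top-left  bias=+0
  edge (2, 0)→(12, 3): d=(10,3) right/bottom  bias=-1
  edge (12, 3)→(6, 4): d=(-6,1) right/bottom  bias=-1
    (1,0)@(3, 1): e=[0,7,21] → █  [on edge]
    (2,0)@(5, 1): e=[8,1,19] → █
    (3,0)@(7, 1): e=[16,-5,17] → ·
    (1,1)@(3, 3): e=[-8,27,9] → ·
    (2,1)@(5, 3): e=[0,21,7] → █  [on edge]
    (3,1)@(7, 3): e=[8,15,5] → █
    (4,1)@(9, 3): e=[16,9,3] → █
    (5,1)@(11, 3): e=[24,3,1] → █
    (6,1)@(13, 3): e=[32,-3,-1] → ·
    (2,2)@(5, 5): e=[-8,41,-5] → ·
    (3,2)@(7, 5): e=[0,35,-7] → ·  [on edge]
    (4,2)@(9, 5): e=[8,29,-9] → ·
    (4,3)@(9, 7): e=[0,49,-21] → ·  [on edge]
    (5,4)@(11, 9): e=[0,63,-35] → ·  [on edge]
  covered (6 px):
    · █ █ · · · · · · ·
    · · █ █ █ █ · · · ·
    · · · · · · · · · ·
    · · · · · · · · · ·
    · · · · · · · · · ·

Answer: [[5,0],[6,0],[7,0],[8,0],[3,1],[4,1],[5,1],[6,1],[7,1],[8,1],[5,2],[6,2],[7,2],[7,3]]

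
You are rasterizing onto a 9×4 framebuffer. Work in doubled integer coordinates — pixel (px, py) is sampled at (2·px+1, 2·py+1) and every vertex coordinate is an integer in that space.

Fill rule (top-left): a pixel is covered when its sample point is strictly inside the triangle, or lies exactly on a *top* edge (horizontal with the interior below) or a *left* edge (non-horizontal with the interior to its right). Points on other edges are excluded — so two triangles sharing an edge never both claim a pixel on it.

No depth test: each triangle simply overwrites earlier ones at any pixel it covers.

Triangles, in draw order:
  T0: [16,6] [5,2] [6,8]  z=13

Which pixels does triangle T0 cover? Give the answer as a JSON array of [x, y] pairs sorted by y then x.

T0:
  2·area = 62  (B↔C swapped to make it positive)
  edge (16, 6)→(6, 8): d=(-10,2) right/bottom  bias=-1
  edge (6, 8)→(5, 2): d=(-1,-6) top-left  bias=+0
  edge (5, 2)→(16, 6): d=(11,4) right/bottom  bias=-1
    (3,1)@(7, 3): e=[48,11,3] → █
    (4,1)@(9, 3): e=[44,23,-5] → ·
    (3,2)@(7, 5): e=[28,9,25] → █
    (4,2)@(9, 5): e=[24,21,17] → █
    (5,2)@(11, 5): e=[20,33,9] → █
    (6,2)@(13, 5): e=[16,45,1] → █
    (7,2)@(15, 5): e=[12,57,-7] → ·
    (3,3)@(7, 7): e=[8,7,47] → █
    (5,3)@(11, 7): e=[0,31,31] → ·  [on edge]
    (6,3)@(13, 7): e=[-4,43,23] → ·
  covered (7 px):
    · · · · · · · · ·
    · · · █ · · · · ·
    · · · █ █ █ █ · ·
    · · · █ █ · · · ·

Result: [[3,1],[3,2],[4,2],[5,2],[6,2],[3,3],[4,3]]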